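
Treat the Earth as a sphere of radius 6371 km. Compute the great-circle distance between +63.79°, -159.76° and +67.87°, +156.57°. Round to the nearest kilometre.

1994 km

Δλ = 156.57 − -159.76 = 316.33°; wrapped into (−180°, 180°]: -43.67°.
Δφ = 67.87 − 63.79 = 4.08°.
a = sin²(Δφ/2) + cos φ₁ · cos φ₂ · sin²(Δλ/2) = 0.024283.
c = 2·atan2(√a, √(1−a)) = 0.31294 rad → d = 6371·c ≈ 1993.72 km.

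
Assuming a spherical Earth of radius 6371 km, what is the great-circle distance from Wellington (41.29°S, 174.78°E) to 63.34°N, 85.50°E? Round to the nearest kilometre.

13992 km

Δλ = 85.50 − 174.78 = -89.28°.
Δφ = 63.34 − -41.29 = 104.63°.
a = sin²(Δφ/2) + cos φ₁ · cos φ₂ · sin²(Δλ/2) = 0.792740.
c = 2·atan2(√a, √(1−a)) = 2.19627 rad → d = 6371·c ≈ 13992.42 km.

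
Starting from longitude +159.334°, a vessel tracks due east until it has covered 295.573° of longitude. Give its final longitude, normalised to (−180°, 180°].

Start at +159.334°; shift +295.573° → +454.907°.
+454.907° lies outside (−180°, 180°]; subtract 360° → +94.907°.

+94.907°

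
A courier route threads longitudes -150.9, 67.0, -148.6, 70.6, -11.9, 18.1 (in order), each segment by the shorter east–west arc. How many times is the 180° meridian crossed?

3

Leg 1: -150.9° → +67.0°, shortest Δλ = -142.1° (west) — crosses 180°.
Leg 2: +67.0° → -148.6°, shortest Δλ = 144.4° (east) — crosses 180°.
Leg 3: -148.6° → +70.6°, shortest Δλ = -140.8° (west) — crosses 180°.
Leg 4: +70.6° → -11.9°, shortest Δλ = -82.5° (west) — does not cross 180°.
Leg 5: -11.9° → +18.1°, shortest Δλ = 30.0° (east) — does not cross 180°.
Total crossings: 3.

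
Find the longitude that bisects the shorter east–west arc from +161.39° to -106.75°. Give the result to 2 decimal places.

Signed shortest Δλ from +161.39° to -106.75° is +91.86°.
Midpoint longitude = +161.39° + (+91.86°)/2 = +161.39° + 45.93° = +207.32°.
Normalise into (−180°, 180°]: -152.68°.
(The naïve average (+161.39 + -106.75)/2 = 27.32° is on the wrong side of the globe.)

-152.68°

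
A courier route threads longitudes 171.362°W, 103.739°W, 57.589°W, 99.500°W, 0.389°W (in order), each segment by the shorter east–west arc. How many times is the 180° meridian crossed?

Leg 1: -171.362° → -103.739°, shortest Δλ = 67.623° (east) — does not cross 180°.
Leg 2: -103.739° → -57.589°, shortest Δλ = 46.15° (east) — does not cross 180°.
Leg 3: -57.589° → -99.500°, shortest Δλ = -41.911° (west) — does not cross 180°.
Leg 4: -99.500° → -0.389°, shortest Δλ = 99.111° (east) — does not cross 180°.
Total crossings: 0.

0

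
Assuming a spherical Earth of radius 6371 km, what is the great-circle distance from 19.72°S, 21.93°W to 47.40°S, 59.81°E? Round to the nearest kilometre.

7798 km

Δλ = 59.81 − -21.93 = 81.74°.
Δφ = -47.40 − -19.72 = -27.68°.
a = sin²(Δφ/2) + cos φ₁ · cos φ₂ · sin²(Δλ/2) = 0.330041.
c = 2·atan2(√a, √(1−a)) = 1.22397 rad → d = 6371·c ≈ 7797.90 km.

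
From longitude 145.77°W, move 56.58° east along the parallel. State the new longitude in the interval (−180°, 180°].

89.19°W

Start at -145.77°; shift +56.58° → -89.19°.
-89.19° already lies in (−180°, 180°].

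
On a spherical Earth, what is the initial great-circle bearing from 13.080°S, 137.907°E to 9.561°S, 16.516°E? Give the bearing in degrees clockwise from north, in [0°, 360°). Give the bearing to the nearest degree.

252°

Δλ = 16.516 − 137.907 = -121.391°.
θ = atan2( sin Δλ · cos φ₂ , cos φ₁ · sin φ₂ − sin φ₁ · cos φ₂ · cos Δλ )
  = atan2(-0.84178, -0.27803) = -108.278° → normalised to [0°, 360°): 251.722°.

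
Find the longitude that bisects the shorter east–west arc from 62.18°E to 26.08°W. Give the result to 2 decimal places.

18.05°E

Signed shortest Δλ from +62.18° to -26.08° is -88.26°.
Midpoint longitude = +62.18° + (-88.26°)/2 = +62.18° − 44.13° = +18.05°.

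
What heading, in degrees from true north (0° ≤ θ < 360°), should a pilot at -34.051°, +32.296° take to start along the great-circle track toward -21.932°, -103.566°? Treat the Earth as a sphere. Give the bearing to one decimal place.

223.4°

Δλ = -103.566 − 32.296 = -135.862°.
θ = atan2( sin Δλ · cos φ₂ , cos φ₁ · sin φ₂ − sin φ₁ · cos φ₂ · cos Δλ )
  = atan2(-0.64599, -0.68222) = -136.563° → normalised to [0°, 360°): 223.437°.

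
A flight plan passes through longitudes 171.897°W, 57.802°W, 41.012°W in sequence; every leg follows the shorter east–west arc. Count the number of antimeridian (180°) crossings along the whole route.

0

Leg 1: -171.897° → -57.802°, shortest Δλ = 114.095° (east) — does not cross 180°.
Leg 2: -57.802° → -41.012°, shortest Δλ = 16.79° (east) — does not cross 180°.
Total crossings: 0.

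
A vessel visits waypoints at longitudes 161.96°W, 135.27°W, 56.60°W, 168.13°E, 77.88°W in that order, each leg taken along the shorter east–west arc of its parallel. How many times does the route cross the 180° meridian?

Leg 1: -161.96° → -135.27°, shortest Δλ = 26.69° (east) — does not cross 180°.
Leg 2: -135.27° → -56.60°, shortest Δλ = 78.67° (east) — does not cross 180°.
Leg 3: -56.60° → +168.13°, shortest Δλ = -135.27° (west) — crosses 180°.
Leg 4: +168.13° → -77.88°, shortest Δλ = 113.99° (east) — crosses 180°.
Total crossings: 2.

2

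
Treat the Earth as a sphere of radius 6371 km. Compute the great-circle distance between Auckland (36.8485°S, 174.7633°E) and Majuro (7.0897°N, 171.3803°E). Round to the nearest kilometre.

Δλ = 171.3803 − 174.7633 = -3.3830°.
Δφ = 7.0897 − -36.8485 = 43.9382°.
a = sin²(Δφ/2) + cos φ₁ · cos φ₂ · sin²(Δλ/2) = 0.140648.
c = 2·atan2(√a, √(1−a)) = 0.76886 rad → d = 6371·c ≈ 4898.40 km.

4898 km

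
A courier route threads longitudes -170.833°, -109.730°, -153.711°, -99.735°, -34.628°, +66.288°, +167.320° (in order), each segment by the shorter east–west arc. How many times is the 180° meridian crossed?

Leg 1: -170.833° → -109.730°, shortest Δλ = 61.103° (east) — does not cross 180°.
Leg 2: -109.730° → -153.711°, shortest Δλ = -43.981° (west) — does not cross 180°.
Leg 3: -153.711° → -99.735°, shortest Δλ = 53.976° (east) — does not cross 180°.
Leg 4: -99.735° → -34.628°, shortest Δλ = 65.107° (east) — does not cross 180°.
Leg 5: -34.628° → +66.288°, shortest Δλ = 100.916° (east) — does not cross 180°.
Leg 6: +66.288° → +167.320°, shortest Δλ = 101.032° (east) — does not cross 180°.
Total crossings: 0.

0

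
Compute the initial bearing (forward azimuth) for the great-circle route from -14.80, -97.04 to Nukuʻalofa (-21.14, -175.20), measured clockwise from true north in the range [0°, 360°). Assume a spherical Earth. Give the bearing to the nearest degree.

252°

Δλ = -175.20 − -97.04 = -78.16°.
θ = atan2( sin Δλ · cos φ₂ , cos φ₁ · sin φ₂ − sin φ₁ · cos φ₂ · cos Δλ )
  = atan2(-0.91286, -0.29980) = -108.181° → normalised to [0°, 360°): 251.819°.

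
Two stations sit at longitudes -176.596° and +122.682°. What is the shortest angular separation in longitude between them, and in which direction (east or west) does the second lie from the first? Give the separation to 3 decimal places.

60.722° west

Raw difference: 122.682 − -176.596 = 299.278°.
Normalise into (−180°, 180°]: 299.278° − 360° = -60.722°.
Negative ⇒ the second point lies to the west; separation 60.722°.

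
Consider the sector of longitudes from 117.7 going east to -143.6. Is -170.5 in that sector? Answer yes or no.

Band width going east from +117.7° to -143.6°: ((-143.6 − 117.7) mod 360) = 98.7°.
Offset of -170.5° east of the west edge: ((-170.5 − 117.7) mod 360) = 71.8°.
71.8° ≤ 98.7° ⇒ inside.

Yes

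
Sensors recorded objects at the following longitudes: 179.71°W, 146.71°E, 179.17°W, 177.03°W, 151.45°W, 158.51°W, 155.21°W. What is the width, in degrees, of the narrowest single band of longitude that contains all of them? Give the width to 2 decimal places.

Sort the longitudes: -179.71°, -179.17°, -177.03°, -158.51°, -155.21°, -151.45°, +146.71°.
Eastward gaps between consecutive values (wrapping around): 0.54°, 2.14°, 18.52°, 3.30°, 3.76°, 298.16°, 33.58°.
Largest gap = 298.16° ⇒ minimal covering band is its complement: 360° − 298.16° = 61.84°.
Band runs from +146.71° eastward to -151.45°, crossing the antimeridian.

61.84°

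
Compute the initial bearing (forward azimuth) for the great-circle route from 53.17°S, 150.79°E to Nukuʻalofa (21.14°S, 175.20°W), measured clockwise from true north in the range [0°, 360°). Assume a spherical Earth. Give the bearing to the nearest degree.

52°

Δλ = -175.20 − 150.79 = -325.99°; wrapped into (−180°, 180°]: 34.01°.
θ = atan2( sin Δλ · cos φ₂ , cos φ₁ · sin φ₂ − sin φ₁ · cos φ₂ · cos Δλ )
  = atan2(0.52170, 0.40266) = 52.338° → normalised to [0°, 360°): 52.338°.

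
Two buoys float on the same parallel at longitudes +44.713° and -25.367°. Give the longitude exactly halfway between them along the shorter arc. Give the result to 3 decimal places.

+9.673°

Signed shortest Δλ from +44.713° to -25.367° is -70.080°.
Midpoint longitude = +44.713° + (-70.080°)/2 = +44.713° − 35.040° = +9.673°.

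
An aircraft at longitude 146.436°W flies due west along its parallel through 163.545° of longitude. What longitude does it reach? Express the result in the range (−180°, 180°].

Start at -146.436°; shift −163.545° → -309.981°.
-309.981° lies outside (−180°, 180°]; add 360° → +50.019°.

50.019°E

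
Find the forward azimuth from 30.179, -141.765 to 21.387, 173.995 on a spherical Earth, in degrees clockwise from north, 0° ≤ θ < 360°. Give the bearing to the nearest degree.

268°

Δλ = 173.995 − -141.765 = 315.760°; wrapped into (−180°, 180°]: -44.240°.
θ = atan2( sin Δλ · cos φ₂ , cos φ₁ · sin φ₂ − sin φ₁ · cos φ₂ · cos Δλ )
  = atan2(-0.64962, -0.02011) = -91.773° → normalised to [0°, 360°): 268.227°.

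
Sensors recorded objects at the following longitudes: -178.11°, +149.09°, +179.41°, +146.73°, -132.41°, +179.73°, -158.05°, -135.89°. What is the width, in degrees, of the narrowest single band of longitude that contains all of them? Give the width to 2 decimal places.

80.86°

Sort the longitudes: -178.11°, -158.05°, -135.89°, -132.41°, +146.73°, +149.09°, +179.41°, +179.73°.
Eastward gaps between consecutive values (wrapping around): 20.06°, 22.16°, 3.48°, 279.14°, 2.36°, 30.32°, 0.32°, 2.16°.
Largest gap = 279.14° ⇒ minimal covering band is its complement: 360° − 279.14° = 80.86°.
Band runs from +146.73° eastward to -132.41°, crossing the antimeridian.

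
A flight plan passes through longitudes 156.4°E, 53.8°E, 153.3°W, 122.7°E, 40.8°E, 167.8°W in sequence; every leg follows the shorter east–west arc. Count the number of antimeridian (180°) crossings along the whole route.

Leg 1: +156.4° → +53.8°, shortest Δλ = -102.6° (west) — does not cross 180°.
Leg 2: +53.8° → -153.3°, shortest Δλ = 152.9° (east) — crosses 180°.
Leg 3: -153.3° → +122.7°, shortest Δλ = -84.0° (west) — crosses 180°.
Leg 4: +122.7° → +40.8°, shortest Δλ = -81.9° (west) — does not cross 180°.
Leg 5: +40.8° → -167.8°, shortest Δλ = 151.4° (east) — crosses 180°.
Total crossings: 3.

3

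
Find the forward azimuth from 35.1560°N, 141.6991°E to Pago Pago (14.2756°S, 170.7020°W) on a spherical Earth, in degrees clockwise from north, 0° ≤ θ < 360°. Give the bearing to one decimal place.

Δλ = -170.7020 − 141.6991 = -312.4011°; wrapped into (−180°, 180°]: 47.5989°.
θ = atan2( sin Δλ · cos φ₂ , cos φ₁ · sin φ₂ − sin φ₁ · cos φ₂ · cos Δλ )
  = atan2(0.71564, -0.57789) = 128.921° → normalised to [0°, 360°): 128.921°.

128.9°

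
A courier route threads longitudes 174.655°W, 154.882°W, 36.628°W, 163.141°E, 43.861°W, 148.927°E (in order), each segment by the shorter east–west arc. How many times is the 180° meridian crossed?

Leg 1: -174.655° → -154.882°, shortest Δλ = 19.773° (east) — does not cross 180°.
Leg 2: -154.882° → -36.628°, shortest Δλ = 118.254° (east) — does not cross 180°.
Leg 3: -36.628° → +163.141°, shortest Δλ = -160.231° (west) — crosses 180°.
Leg 4: +163.141° → -43.861°, shortest Δλ = 152.998° (east) — crosses 180°.
Leg 5: -43.861° → +148.927°, shortest Δλ = -167.212° (west) — crosses 180°.
Total crossings: 3.

3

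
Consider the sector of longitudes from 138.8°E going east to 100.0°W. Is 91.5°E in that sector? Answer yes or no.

No

Band width going east from +138.8° to -100.0°: ((-100.0 − 138.8) mod 360) = 121.2°.
Offset of +91.5° east of the west edge: ((91.5 − 138.8) mod 360) = 312.7°.
312.7° > 121.2° ⇒ outside.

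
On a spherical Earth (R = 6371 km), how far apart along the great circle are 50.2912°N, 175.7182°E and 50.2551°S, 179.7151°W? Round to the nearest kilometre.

11189 km

Δλ = -179.7151 − 175.7182 = -355.4333°; wrapped into (−180°, 180°]: 4.5667°.
Δφ = -50.2551 − 50.2912 = -100.5463°.
a = sin²(Δφ/2) + cos φ₁ · cos φ₂ · sin²(Δλ/2) = 0.592163.
c = 2·atan2(√a, √(1−a)) = 1.75618 rad → d = 6371·c ≈ 11188.64 km.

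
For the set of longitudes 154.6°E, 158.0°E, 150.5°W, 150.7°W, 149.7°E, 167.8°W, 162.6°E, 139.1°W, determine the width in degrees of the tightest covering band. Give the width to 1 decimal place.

Sort the longitudes: -167.8°, -150.7°, -150.5°, -139.1°, +149.7°, +154.6°, +158.0°, +162.6°.
Eastward gaps between consecutive values (wrapping around): 17.1°, 0.2°, 11.4°, 288.8°, 4.9°, 3.4°, 4.6°, 29.6°.
Largest gap = 288.8° ⇒ minimal covering band is its complement: 360° − 288.8° = 71.2°.
Band runs from +149.7° eastward to -139.1°, crossing the antimeridian.

71.2°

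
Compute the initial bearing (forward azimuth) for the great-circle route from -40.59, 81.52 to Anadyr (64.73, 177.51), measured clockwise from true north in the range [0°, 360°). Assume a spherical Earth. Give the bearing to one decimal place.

32.8°

Δλ = 177.51 − 81.52 = 95.99°.
θ = atan2( sin Δλ · cos φ₂ , cos φ₁ · sin φ₂ − sin φ₁ · cos φ₂ · cos Δλ )
  = atan2(0.42455, 0.65773) = 32.841° → normalised to [0°, 360°): 32.841°.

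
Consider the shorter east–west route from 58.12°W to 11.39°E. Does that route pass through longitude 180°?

No

Signed shortest Δλ = ((11.39 − -58.12 + 180) mod 360) − 180 = 69.51°.
Going east by 69.51° from -58.12° reaches +11.39° without touching 180°.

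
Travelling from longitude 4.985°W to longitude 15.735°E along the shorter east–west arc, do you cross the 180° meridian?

No

Signed shortest Δλ = ((15.735 − -4.985 + 180) mod 360) − 180 = 20.72°.
Going east by 20.72° from -4.985° reaches +15.735° without touching 180°.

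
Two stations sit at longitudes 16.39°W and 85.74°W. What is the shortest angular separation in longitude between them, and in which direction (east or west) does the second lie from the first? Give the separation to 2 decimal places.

Raw difference: -85.74 − -16.39 = -69.35°.
Normalise into (−180°, 180°]: -69.35° stays -69.35°.
Negative ⇒ the second point lies to the west; separation 69.35°.

69.35° west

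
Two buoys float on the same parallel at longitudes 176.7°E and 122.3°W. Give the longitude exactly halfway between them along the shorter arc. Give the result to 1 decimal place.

Signed shortest Δλ from +176.7° to -122.3° is +61.0°.
Midpoint longitude = +176.7° + (+61.0°)/2 = +176.7° + 30.5° = +207.2°.
Normalise into (−180°, 180°]: -152.8°.
(The naïve average (+176.7 + -122.3)/2 = 27.2° is on the wrong side of the globe.)

152.8°W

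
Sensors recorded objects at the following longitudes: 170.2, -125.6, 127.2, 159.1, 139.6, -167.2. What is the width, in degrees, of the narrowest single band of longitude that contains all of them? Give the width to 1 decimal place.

Sort the longitudes: -167.2°, -125.6°, +127.2°, +139.6°, +159.1°, +170.2°.
Eastward gaps between consecutive values (wrapping around): 41.6°, 252.8°, 12.4°, 19.5°, 11.1°, 22.6°.
Largest gap = 252.8° ⇒ minimal covering band is its complement: 360° − 252.8° = 107.2°.
Band runs from +127.2° eastward to -125.6°, crossing the antimeridian.

107.2°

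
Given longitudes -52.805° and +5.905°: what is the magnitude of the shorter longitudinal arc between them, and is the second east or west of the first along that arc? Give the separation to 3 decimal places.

Raw difference: 5.905 − -52.805 = 58.71°.
Normalise into (−180°, 180°]: 58.71° stays 58.71°.
Positive ⇒ the second point lies to the east; separation 58.710°.

58.710° east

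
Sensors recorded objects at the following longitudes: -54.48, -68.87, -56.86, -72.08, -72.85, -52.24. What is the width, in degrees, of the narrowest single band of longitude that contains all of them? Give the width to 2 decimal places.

20.61°

Sort the longitudes: -72.85°, -72.08°, -68.87°, -56.86°, -54.48°, -52.24°.
Eastward gaps between consecutive values (wrapping around): 0.77°, 3.21°, 12.01°, 2.38°, 2.24°, 339.39°.
Largest gap = 339.39° ⇒ minimal covering band is its complement: 360° − 339.39° = 20.61°.
Band runs from -72.85° eastward to -52.24°.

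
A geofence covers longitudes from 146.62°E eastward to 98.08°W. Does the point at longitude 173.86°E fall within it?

Band width going east from +146.62° to -98.08°: ((-98.08 − 146.62) mod 360) = 115.30°.
Offset of +173.86° east of the west edge: ((173.86 − 146.62) mod 360) = 27.24°.
27.24° ≤ 115.30° ⇒ inside.

Yes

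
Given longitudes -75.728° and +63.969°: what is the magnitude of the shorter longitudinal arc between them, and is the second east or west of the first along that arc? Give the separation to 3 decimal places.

139.697° east

Raw difference: 63.969 − -75.728 = 139.697°.
Normalise into (−180°, 180°]: 139.697° stays 139.697°.
Positive ⇒ the second point lies to the east; separation 139.697°.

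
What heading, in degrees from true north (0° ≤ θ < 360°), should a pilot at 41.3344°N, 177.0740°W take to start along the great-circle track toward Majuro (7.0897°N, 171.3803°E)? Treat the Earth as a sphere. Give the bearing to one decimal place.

Δλ = 171.3803 − -177.0740 = 348.4543°; wrapped into (−180°, 180°]: -11.5457°.
θ = atan2( sin Δλ · cos φ₂ , cos φ₁ · sin φ₂ − sin φ₁ · cos φ₂ · cos Δλ )
  = atan2(-0.19862, -0.54947) = -160.126° → normalised to [0°, 360°): 199.874°.

199.9°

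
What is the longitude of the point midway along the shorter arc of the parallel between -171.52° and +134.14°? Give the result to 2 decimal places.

+161.31°

Signed shortest Δλ from -171.52° to +134.14° is -54.34°.
Midpoint longitude = -171.52° + (-54.34°)/2 = -171.52° − 27.17° = -198.69°.
Normalise into (−180°, 180°]: +161.31°.
(The naïve average (-171.52 + +134.14)/2 = -18.69° is on the wrong side of the globe.)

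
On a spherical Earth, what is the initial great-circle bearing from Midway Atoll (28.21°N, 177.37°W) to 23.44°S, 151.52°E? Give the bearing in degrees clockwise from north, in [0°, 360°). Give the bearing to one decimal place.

Δλ = 151.52 − -177.37 = 328.89°; wrapped into (−180°, 180°]: -31.11°.
θ = atan2( sin Δλ · cos φ₂ , cos φ₁ · sin φ₂ − sin φ₁ · cos φ₂ · cos Δλ )
  = atan2(-0.47404, -0.72186) = -146.707° → normalised to [0°, 360°): 213.293°.

213.3°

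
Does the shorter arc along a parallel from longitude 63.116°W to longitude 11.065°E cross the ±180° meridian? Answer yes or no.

Signed shortest Δλ = ((11.065 − -63.116 + 180) mod 360) − 180 = 74.181°.
Going east by 74.181° from -63.116° reaches +11.065° without touching 180°.

No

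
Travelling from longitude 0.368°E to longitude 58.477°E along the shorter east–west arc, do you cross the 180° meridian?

No

Signed shortest Δλ = ((58.477 − 0.368 + 180) mod 360) − 180 = 58.109°.
Going east by 58.109° from +0.368° reaches +58.477° without touching 180°.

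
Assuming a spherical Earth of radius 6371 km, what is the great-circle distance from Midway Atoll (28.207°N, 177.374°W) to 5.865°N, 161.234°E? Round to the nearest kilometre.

Δλ = 161.234 − -177.374 = 338.608°; wrapped into (−180°, 180°]: -21.392°.
Δφ = 5.865 − 28.207 = -22.342°.
a = sin²(Δφ/2) + cos φ₁ · cos φ₂ · sin²(Δλ/2) = 0.067731.
c = 2·atan2(√a, √(1−a)) = 0.52657 rad → d = 6371·c ≈ 3354.76 km.

3355 km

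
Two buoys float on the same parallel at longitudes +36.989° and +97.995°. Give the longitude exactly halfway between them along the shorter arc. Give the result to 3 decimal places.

Signed shortest Δλ from +36.989° to +97.995° is +61.006°.
Midpoint longitude = +36.989° + (+61.006°)/2 = +36.989° + 30.503° = +67.492°.

+67.492°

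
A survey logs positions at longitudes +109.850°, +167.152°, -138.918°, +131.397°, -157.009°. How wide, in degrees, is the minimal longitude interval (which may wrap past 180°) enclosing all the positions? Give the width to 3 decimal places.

111.232°

Sort the longitudes: -157.009°, -138.918°, +109.850°, +131.397°, +167.152°.
Eastward gaps between consecutive values (wrapping around): 18.091°, 248.768°, 21.547°, 35.755°, 35.839°.
Largest gap = 248.768° ⇒ minimal covering band is its complement: 360° − 248.768° = 111.232°.
Band runs from +109.850° eastward to -138.918°, crossing the antimeridian.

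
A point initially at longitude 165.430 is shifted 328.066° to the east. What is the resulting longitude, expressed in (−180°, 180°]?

Start at +165.430°; shift +328.066° → +493.496°.
+493.496° lies outside (−180°, 180°]; subtract 360° → +133.496°.

+133.496°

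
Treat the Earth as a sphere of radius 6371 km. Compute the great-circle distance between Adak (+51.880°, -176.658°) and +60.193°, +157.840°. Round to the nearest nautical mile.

Δλ = 157.840 − -176.658 = 334.498°; wrapped into (−180°, 180°]: -25.502°.
Δφ = 60.193 − 51.880 = 8.313°.
a = sin²(Δφ/2) + cos φ₁ · cos φ₂ · sin²(Δλ/2) = 0.020202.
c = 2·atan2(√a, √(1−a)) = 0.28523 rad → d = 6371·c ≈ 1817.21 km ≈ 981.22 nmi.

981 nmi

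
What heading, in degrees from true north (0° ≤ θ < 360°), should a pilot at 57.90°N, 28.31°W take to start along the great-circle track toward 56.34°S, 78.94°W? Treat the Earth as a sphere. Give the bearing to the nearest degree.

Δλ = -78.94 − -28.31 = -50.63°.
θ = atan2( sin Δλ · cos φ₂ , cos φ₁ · sin φ₂ − sin φ₁ · cos φ₂ · cos Δλ )
  = atan2(-0.42848, -0.74014) = -149.933° → normalised to [0°, 360°): 210.067°.

210°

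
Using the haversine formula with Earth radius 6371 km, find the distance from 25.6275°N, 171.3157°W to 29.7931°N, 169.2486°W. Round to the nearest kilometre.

506 km

Δλ = -169.2486 − -171.3157 = 2.0671°.
Δφ = 29.7931 − 25.6275 = 4.1656°.
a = sin²(Δφ/2) + cos φ₁ · cos φ₂ · sin²(Δλ/2) = 0.001575.
c = 2·atan2(√a, √(1−a)) = 0.07940 rad → d = 6371·c ≈ 505.89 km.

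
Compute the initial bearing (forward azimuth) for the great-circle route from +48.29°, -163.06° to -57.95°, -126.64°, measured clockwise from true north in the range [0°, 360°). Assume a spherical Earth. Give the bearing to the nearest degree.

Δλ = -126.64 − -163.06 = 36.42°.
θ = atan2( sin Δλ · cos φ₂ , cos φ₁ · sin φ₂ − sin φ₁ · cos φ₂ · cos Δλ )
  = atan2(0.31505, -0.88273) = 160.358° → normalised to [0°, 360°): 160.358°.

160°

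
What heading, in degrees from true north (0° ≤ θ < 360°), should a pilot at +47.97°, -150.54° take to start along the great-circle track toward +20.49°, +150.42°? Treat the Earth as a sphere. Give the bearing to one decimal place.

Δλ = 150.42 − -150.54 = 300.96°; wrapped into (−180°, 180°]: -59.04°.
θ = atan2( sin Δλ · cos φ₂ , cos φ₁ · sin φ₂ − sin φ₁ · cos φ₂ · cos Δλ )
  = atan2(-0.80327, -0.12359) = -98.747° → normalised to [0°, 360°): 261.253°.

261.3°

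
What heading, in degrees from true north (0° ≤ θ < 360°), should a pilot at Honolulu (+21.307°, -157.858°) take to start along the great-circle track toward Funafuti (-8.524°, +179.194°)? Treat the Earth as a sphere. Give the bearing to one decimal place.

Δλ = 179.194 − -157.858 = 337.052°; wrapped into (−180°, 180°]: -22.948°.
θ = atan2( sin Δλ · cos φ₂ , cos φ₁ · sin φ₂ − sin φ₁ · cos φ₂ · cos Δλ )
  = atan2(-0.38559, -0.46900) = -140.575° → normalised to [0°, 360°): 219.425°.

219.4°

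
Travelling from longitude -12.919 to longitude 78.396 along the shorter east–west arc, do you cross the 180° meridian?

Signed shortest Δλ = ((78.396 − -12.919 + 180) mod 360) − 180 = 91.315°.
Going east by 91.315° from -12.919° reaches +78.396° without touching 180°.

No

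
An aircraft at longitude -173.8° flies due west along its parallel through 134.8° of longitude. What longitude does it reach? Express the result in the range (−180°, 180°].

+51.4°

Start at -173.8°; shift −134.8° → -308.6°.
-308.6° lies outside (−180°, 180°]; add 360° → +51.4°.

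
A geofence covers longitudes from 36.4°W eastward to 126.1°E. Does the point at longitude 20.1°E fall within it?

Yes

Band width going east from -36.4° to +126.1°: ((126.1 − -36.4) mod 360) = 162.5°.
Offset of +20.1° east of the west edge: ((20.1 − -36.4) mod 360) = 56.5°.
56.5° ≤ 162.5° ⇒ inside.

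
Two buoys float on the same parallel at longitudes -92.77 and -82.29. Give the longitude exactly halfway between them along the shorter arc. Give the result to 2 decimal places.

-87.53°

Signed shortest Δλ from -92.77° to -82.29° is +10.48°.
Midpoint longitude = -92.77° + (+10.48°)/2 = -92.77° + 5.24° = -87.53°.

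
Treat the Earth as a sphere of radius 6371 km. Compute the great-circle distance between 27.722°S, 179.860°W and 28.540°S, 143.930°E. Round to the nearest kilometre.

3538 km

Δλ = 143.930 − -179.860 = 323.790°; wrapped into (−180°, 180°]: -36.210°.
Δφ = -28.540 − -27.722 = -0.818°.
a = sin²(Δφ/2) + cos φ₁ · cos φ₂ · sin²(Δλ/2) = 0.075149.
c = 2·atan2(√a, √(1−a)) = 0.55538 rad → d = 6371·c ≈ 3538.31 km.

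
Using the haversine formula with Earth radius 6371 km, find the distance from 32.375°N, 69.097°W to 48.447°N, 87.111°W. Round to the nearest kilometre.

2337 km

Δλ = -87.111 − -69.097 = -18.014°.
Δφ = 48.447 − 32.375 = 16.072°.
a = sin²(Δφ/2) + cos φ₁ · cos φ₂ · sin²(Δλ/2) = 0.033273.
c = 2·atan2(√a, √(1−a)) = 0.36687 rad → d = 6371·c ≈ 2337.35 km.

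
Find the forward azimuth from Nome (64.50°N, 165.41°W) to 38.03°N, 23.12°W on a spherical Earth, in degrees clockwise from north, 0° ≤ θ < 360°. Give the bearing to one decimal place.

Δλ = -23.12 − -165.41 = 142.29°.
θ = atan2( sin Δλ · cos φ₂ , cos φ₁ · sin φ₂ − sin φ₁ · cos φ₂ · cos Δλ )
  = atan2(0.48180, 0.82768) = 30.204° → normalised to [0°, 360°): 30.204°.

30.2°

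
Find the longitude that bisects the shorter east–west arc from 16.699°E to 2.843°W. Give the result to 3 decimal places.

6.928°E

Signed shortest Δλ from +16.699° to -2.843° is -19.542°.
Midpoint longitude = +16.699° + (-19.542°)/2 = +16.699° − 9.771° = +6.928°.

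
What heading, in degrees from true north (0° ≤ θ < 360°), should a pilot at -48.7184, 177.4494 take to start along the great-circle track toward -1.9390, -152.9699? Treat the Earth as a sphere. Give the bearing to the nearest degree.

Δλ = -152.9699 − 177.4494 = -330.4193°; wrapped into (−180°, 180°]: 29.5807°.
θ = atan2( sin Δλ · cos φ₂ , cos φ₁ · sin φ₂ − sin φ₁ · cos φ₂ · cos Δλ )
  = atan2(0.49337, 0.63083) = 38.029° → normalised to [0°, 360°): 38.029°.

38°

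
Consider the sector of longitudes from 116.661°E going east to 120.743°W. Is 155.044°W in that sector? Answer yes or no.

Yes

Band width going east from +116.661° to -120.743°: ((-120.743 − 116.661) mod 360) = 122.596°.
Offset of -155.044° east of the west edge: ((-155.044 − 116.661) mod 360) = 88.295°.
88.295° ≤ 122.596° ⇒ inside.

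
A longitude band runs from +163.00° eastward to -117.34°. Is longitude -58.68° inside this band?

Band width going east from +163.00° to -117.34°: ((-117.34 − 163.00) mod 360) = 79.66°.
Offset of -58.68° east of the west edge: ((-58.68 − 163.00) mod 360) = 138.32°.
138.32° > 79.66° ⇒ outside.

No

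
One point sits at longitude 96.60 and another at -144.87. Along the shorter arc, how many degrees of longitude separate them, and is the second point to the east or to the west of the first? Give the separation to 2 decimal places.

118.53° east

Raw difference: -144.87 − 96.60 = -241.47°.
Normalise into (−180°, 180°]: -241.47° + 360° = 118.53°.
Positive ⇒ the second point lies to the east; separation 118.53°.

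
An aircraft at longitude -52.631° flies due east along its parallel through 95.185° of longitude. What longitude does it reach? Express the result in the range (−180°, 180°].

Start at -52.631°; shift +95.185° → +42.554°.
+42.554° already lies in (−180°, 180°].

+42.554°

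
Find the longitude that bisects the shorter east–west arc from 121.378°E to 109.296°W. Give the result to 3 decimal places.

Signed shortest Δλ from +121.378° to -109.296° is +129.326°.
Midpoint longitude = +121.378° + (+129.326°)/2 = +121.378° + 64.663° = +186.041°.
Normalise into (−180°, 180°]: -173.959°.
(The naïve average (+121.378 + -109.296)/2 = 6.041° is on the wrong side of the globe.)

173.959°W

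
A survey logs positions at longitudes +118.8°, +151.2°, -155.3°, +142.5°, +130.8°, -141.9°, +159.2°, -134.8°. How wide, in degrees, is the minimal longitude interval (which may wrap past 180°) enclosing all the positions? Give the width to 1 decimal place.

Sort the longitudes: -155.3°, -141.9°, -134.8°, +118.8°, +130.8°, +142.5°, +151.2°, +159.2°.
Eastward gaps between consecutive values (wrapping around): 13.4°, 7.1°, 253.6°, 12.0°, 11.7°, 8.7°, 8.0°, 45.5°.
Largest gap = 253.6° ⇒ minimal covering band is its complement: 360° − 253.6° = 106.4°.
Band runs from +118.8° eastward to -134.8°, crossing the antimeridian.

106.4°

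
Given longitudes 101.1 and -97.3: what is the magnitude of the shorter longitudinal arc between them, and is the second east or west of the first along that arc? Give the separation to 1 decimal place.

Raw difference: -97.3 − 101.1 = -198.4°.
Normalise into (−180°, 180°]: -198.4° + 360° = 161.6°.
Positive ⇒ the second point lies to the east; separation 161.6°.

161.6° east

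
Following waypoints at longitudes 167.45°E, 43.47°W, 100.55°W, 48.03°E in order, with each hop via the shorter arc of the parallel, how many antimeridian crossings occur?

Leg 1: +167.45° → -43.47°, shortest Δλ = 149.08° (east) — crosses 180°.
Leg 2: -43.47° → -100.55°, shortest Δλ = -57.08° (west) — does not cross 180°.
Leg 3: -100.55° → +48.03°, shortest Δλ = 148.58° (east) — does not cross 180°.
Total crossings: 1.

1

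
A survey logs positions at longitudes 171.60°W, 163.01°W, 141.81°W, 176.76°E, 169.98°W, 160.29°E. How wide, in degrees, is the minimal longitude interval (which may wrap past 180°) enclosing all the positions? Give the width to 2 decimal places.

57.90°

Sort the longitudes: -171.60°, -169.98°, -163.01°, -141.81°, +160.29°, +176.76°.
Eastward gaps between consecutive values (wrapping around): 1.62°, 6.97°, 21.20°, 302.10°, 16.47°, 11.64°.
Largest gap = 302.10° ⇒ minimal covering band is its complement: 360° − 302.10° = 57.90°.
Band runs from +160.29° eastward to -141.81°, crossing the antimeridian.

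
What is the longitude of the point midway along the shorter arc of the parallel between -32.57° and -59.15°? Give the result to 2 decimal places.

Signed shortest Δλ from -32.57° to -59.15° is -26.58°.
Midpoint longitude = -32.57° + (-26.58°)/2 = -32.57° − 13.29° = -45.86°.

-45.86°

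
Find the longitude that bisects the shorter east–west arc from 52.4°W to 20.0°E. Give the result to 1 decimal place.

Signed shortest Δλ from -52.4° to +20.0° is +72.4°.
Midpoint longitude = -52.4° + (+72.4°)/2 = -52.4° + 36.2° = -16.2°.

16.2°W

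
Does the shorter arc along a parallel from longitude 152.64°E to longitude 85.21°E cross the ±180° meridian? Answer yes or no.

No

Signed shortest Δλ = ((85.21 − 152.64 + 180) mod 360) − 180 = -67.43°.
Going west by 67.43° from +152.64° reaches +85.21° without touching 180°.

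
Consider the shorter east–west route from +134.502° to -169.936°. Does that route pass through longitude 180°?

Yes

Naïve |-169.936 − 134.502| = 304.438° > 180°, so the shorter arc goes the other way round — across 180°.
Signed shortest Δλ = ((-169.936 − 134.502 + 180) mod 360) − 180 = 55.562°.
Going east by 55.562° from +134.502° passes through 180° before reaching -169.936°.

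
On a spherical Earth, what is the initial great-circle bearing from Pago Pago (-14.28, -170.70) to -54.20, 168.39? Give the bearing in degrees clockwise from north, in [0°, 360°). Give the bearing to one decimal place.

Δλ = 168.39 − -170.70 = 339.09°; wrapped into (−180°, 180°]: -20.91°.
θ = atan2( sin Δλ · cos φ₂ , cos φ₁ · sin φ₂ − sin φ₁ · cos φ₂ · cos Δλ )
  = atan2(-0.20877, -0.65122) = -162.225° → normalised to [0°, 360°): 197.775°.

197.8°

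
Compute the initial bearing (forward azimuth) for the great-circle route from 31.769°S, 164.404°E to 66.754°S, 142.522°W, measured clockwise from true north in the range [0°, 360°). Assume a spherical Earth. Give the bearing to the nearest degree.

154°

Δλ = -142.522 − 164.404 = -306.926°; wrapped into (−180°, 180°]: 53.074°.
θ = atan2( sin Δλ · cos φ₂ , cos φ₁ · sin φ₂ − sin φ₁ · cos φ₂ · cos Δλ )
  = atan2(0.31551, -0.65632) = 154.325° → normalised to [0°, 360°): 154.325°.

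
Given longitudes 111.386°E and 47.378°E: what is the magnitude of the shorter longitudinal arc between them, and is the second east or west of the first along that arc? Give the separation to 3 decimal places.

Raw difference: 47.378 − 111.386 = -64.008°.
Normalise into (−180°, 180°]: -64.008° stays -64.008°.
Negative ⇒ the second point lies to the west; separation 64.008°.

64.008° west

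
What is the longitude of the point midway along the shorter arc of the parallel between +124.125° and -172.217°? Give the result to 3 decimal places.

Signed shortest Δλ from +124.125° to -172.217° is +63.658°.
Midpoint longitude = +124.125° + (+63.658°)/2 = +124.125° + 31.829° = +155.954°.
(The naïve average (+124.125 + -172.217)/2 = -24.046° is on the wrong side of the globe.)

+155.954°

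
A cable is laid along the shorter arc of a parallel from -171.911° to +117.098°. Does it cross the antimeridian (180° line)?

Naïve |117.098 − -171.911| = 289.009° > 180°, so the shorter arc goes the other way round — across 180°.
Signed shortest Δλ = ((117.098 − -171.911 + 180) mod 360) − 180 = -70.991°.
Going west by 70.991° from -171.911° passes through 180° before reaching +117.098°.

Yes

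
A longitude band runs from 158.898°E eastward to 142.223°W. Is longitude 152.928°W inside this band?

Band width going east from +158.898° to -142.223°: ((-142.223 − 158.898) mod 360) = 58.879°.
Offset of -152.928° east of the west edge: ((-152.928 − 158.898) mod 360) = 48.174°.
48.174° ≤ 58.879° ⇒ inside.

Yes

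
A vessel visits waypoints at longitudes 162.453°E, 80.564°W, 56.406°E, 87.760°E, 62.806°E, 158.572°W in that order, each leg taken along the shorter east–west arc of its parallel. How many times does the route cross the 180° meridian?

Leg 1: +162.453° → -80.564°, shortest Δλ = 116.983° (east) — crosses 180°.
Leg 2: -80.564° → +56.406°, shortest Δλ = 136.97° (east) — does not cross 180°.
Leg 3: +56.406° → +87.760°, shortest Δλ = 31.354° (east) — does not cross 180°.
Leg 4: +87.760° → +62.806°, shortest Δλ = -24.954° (west) — does not cross 180°.
Leg 5: +62.806° → -158.572°, shortest Δλ = 138.622° (east) — crosses 180°.
Total crossings: 2.

2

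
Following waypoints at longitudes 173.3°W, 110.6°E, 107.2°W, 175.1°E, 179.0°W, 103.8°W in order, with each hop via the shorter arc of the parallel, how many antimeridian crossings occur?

Leg 1: -173.3° → +110.6°, shortest Δλ = -76.1° (west) — crosses 180°.
Leg 2: +110.6° → -107.2°, shortest Δλ = 142.2° (east) — crosses 180°.
Leg 3: -107.2° → +175.1°, shortest Δλ = -77.7° (west) — crosses 180°.
Leg 4: +175.1° → -179.0°, shortest Δλ = 5.9° (east) — crosses 180°.
Leg 5: -179.0° → -103.8°, shortest Δλ = 75.2° (east) — does not cross 180°.
Total crossings: 4.

4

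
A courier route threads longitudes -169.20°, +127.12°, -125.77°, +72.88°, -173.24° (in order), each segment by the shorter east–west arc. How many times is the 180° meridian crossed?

4

Leg 1: -169.20° → +127.12°, shortest Δλ = -63.68° (west) — crosses 180°.
Leg 2: +127.12° → -125.77°, shortest Δλ = 107.11° (east) — crosses 180°.
Leg 3: -125.77° → +72.88°, shortest Δλ = -161.35° (west) — crosses 180°.
Leg 4: +72.88° → -173.24°, shortest Δλ = 113.88° (east) — crosses 180°.
Total crossings: 4.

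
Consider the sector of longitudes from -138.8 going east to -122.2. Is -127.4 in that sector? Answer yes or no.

Yes

Band width going east from -138.8° to -122.2°: ((-122.2 − -138.8) mod 360) = 16.6°.
Offset of -127.4° east of the west edge: ((-127.4 − -138.8) mod 360) = 11.4°.
11.4° ≤ 16.6° ⇒ inside.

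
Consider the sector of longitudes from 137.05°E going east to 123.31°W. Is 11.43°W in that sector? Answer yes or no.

No

Band width going east from +137.05° to -123.31°: ((-123.31 − 137.05) mod 360) = 99.64°.
Offset of -11.43° east of the west edge: ((-11.43 − 137.05) mod 360) = 211.52°.
211.52° > 99.64° ⇒ outside.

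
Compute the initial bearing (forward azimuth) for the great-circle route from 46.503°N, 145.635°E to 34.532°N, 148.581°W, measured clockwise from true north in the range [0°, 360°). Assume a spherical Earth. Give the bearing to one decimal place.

79.1°

Δλ = -148.581 − 145.635 = -294.216°; wrapped into (−180°, 180°]: 65.784°.
θ = atan2( sin Δλ · cos φ₂ , cos φ₁ · sin φ₂ − sin φ₁ · cos φ₂ · cos Δλ )
  = atan2(0.75132, 0.14506) = 79.072° → normalised to [0°, 360°): 79.072°.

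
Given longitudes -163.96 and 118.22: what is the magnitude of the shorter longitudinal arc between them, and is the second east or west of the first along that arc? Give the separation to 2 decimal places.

Raw difference: 118.22 − -163.96 = 282.18°.
Normalise into (−180°, 180°]: 282.18° − 360° = -77.82°.
Negative ⇒ the second point lies to the west; separation 77.82°.

77.82° west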